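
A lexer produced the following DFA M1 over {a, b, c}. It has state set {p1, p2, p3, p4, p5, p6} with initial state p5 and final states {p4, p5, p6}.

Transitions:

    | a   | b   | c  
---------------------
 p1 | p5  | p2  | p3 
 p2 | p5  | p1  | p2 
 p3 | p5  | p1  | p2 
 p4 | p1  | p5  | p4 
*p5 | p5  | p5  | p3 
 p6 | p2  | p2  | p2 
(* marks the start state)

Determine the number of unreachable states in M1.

BFS from p5 reaches {p1, p2, p3, p5}; the 2 state(s) p4, p6 are never visited.

2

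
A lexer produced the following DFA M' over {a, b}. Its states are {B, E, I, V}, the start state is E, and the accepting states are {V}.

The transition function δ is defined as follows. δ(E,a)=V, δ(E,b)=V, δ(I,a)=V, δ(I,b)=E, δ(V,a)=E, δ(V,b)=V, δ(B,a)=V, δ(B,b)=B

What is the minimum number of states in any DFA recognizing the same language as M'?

Reachable states from the start: {E,V}. Unreachable: {B,I} — drop them.
P0 = {V} | {E}.
The partition is now stable with 2 blocks: {V} | {E}.

2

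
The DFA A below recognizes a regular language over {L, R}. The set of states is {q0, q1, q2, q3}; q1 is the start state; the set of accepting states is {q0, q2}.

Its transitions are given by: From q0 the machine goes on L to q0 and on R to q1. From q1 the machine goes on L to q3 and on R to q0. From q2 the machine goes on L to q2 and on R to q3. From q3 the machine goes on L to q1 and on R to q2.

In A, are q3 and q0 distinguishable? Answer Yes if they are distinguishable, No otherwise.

Initial partition by acceptance: {q0,q2} | {q1,q3}.
Stable partition: {q0,q2} | {q1,q3} — 2 equivalence classes.
q3 and q0 end up in different blocks, so they are distinguishable. For instance, the string 'ε' is accepted from only q0.

Yes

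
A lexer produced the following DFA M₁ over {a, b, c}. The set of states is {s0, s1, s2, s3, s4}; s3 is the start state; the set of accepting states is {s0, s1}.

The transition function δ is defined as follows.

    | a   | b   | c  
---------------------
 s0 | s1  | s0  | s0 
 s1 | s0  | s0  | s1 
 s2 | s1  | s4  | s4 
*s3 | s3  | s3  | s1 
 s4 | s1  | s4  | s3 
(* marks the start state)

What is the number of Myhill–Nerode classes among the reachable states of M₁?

2

First remove the unreachable states {s2,s4}; 3 states remain.
P0 = {s0,s1} | {s3}.
The partition is now stable with 2 blocks: {s0,s1} | {s3}.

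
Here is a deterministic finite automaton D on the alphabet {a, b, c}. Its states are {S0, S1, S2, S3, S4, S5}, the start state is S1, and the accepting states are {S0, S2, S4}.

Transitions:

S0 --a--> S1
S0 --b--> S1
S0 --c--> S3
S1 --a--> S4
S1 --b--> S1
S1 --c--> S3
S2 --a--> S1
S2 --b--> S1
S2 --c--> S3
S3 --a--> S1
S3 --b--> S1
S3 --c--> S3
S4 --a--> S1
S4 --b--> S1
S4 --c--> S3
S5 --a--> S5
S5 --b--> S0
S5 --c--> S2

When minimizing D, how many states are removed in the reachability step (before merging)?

3

No path from S1 leads to S0, S2, S5; the other 3 states are all reachable.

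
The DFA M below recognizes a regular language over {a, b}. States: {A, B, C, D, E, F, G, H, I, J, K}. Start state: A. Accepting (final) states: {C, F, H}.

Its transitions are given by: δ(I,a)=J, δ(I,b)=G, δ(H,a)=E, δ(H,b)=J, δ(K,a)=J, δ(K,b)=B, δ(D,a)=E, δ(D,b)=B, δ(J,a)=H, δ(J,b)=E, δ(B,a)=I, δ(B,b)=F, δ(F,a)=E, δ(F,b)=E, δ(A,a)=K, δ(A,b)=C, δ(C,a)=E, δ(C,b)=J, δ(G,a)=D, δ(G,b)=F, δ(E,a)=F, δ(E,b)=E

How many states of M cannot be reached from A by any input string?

Every one of the 11 states is reachable from A.

0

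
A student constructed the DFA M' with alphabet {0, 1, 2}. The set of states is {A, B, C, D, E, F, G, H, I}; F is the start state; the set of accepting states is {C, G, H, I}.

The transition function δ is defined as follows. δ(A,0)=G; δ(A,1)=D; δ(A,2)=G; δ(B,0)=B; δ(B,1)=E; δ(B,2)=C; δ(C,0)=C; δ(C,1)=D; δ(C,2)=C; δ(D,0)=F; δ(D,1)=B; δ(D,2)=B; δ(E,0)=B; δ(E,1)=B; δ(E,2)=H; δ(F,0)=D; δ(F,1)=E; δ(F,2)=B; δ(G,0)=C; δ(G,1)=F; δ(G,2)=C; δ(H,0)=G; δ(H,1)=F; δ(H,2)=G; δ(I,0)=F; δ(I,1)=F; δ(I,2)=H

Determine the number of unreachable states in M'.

BFS from F reaches {B, C, D, E, F, G, H}; the 2 state(s) A, I are never visited.

2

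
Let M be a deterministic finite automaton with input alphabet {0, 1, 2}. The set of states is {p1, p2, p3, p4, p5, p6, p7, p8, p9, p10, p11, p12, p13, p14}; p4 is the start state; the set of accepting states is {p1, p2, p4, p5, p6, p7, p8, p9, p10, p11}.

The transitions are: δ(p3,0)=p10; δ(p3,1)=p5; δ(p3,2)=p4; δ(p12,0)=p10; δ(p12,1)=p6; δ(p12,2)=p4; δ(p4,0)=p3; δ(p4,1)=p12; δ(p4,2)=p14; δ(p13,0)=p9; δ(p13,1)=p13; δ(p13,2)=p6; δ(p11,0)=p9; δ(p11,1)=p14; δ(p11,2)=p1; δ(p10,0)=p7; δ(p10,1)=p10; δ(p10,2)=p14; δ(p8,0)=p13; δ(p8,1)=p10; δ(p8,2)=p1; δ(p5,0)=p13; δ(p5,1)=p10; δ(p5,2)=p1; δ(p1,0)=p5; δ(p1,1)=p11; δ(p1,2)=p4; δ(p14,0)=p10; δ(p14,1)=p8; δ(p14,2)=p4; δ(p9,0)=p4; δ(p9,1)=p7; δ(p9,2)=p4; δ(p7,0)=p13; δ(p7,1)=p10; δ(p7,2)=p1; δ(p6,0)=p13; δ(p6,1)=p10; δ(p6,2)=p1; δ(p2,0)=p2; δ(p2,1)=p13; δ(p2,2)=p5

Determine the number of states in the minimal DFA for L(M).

8

First remove the unreachable states {p2}; 13 states remain.
P0 = {p1,p4,p5,p6,p7,p8,p9,p10,p11} | {p3,p12,p13,p14}.
On input 0, block {p1,p4,p5,p6,p7,p8,p9,p10,p11} splits into {p4,p5,p6,p7,p8} and {p1,p9,p10,p11}.
Split {p4,p5,p6,p7,p8} by δ(·,1) → {p5,p6,p7,p8} and {p4}.
Refine {p3,p12,p13,p14} on symbol 1: members go to different blocks, giving {p3,p12,p14} and {p13}.
On input 0, block {p1,p9,p10,p11} splits into {p1,p10} and {p9} and {p11}.
On input 1, block {p1,p10} splits into {p1} and {p10}.
No further refinement is possible. Final partition (8 blocks): {p5,p6,p7,p8} | {p3,p12,p14} | {p1} | {p4} | {p13} | {p9} | {p11} | {p10}.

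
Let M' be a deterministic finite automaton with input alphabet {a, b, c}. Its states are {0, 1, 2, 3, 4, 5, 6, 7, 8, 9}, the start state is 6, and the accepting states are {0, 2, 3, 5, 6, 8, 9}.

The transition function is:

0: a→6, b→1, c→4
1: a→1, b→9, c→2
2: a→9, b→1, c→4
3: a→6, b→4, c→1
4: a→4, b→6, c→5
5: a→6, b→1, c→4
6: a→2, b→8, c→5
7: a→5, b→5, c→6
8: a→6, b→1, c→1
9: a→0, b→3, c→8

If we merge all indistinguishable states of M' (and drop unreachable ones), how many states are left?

States {7} cannot be reached from the start state, so discard them.
Start with accepting vs non-accepting: {0,2,3,5,6,8,9} | {1,4}.
Split {0,2,3,5,6,8,9} by δ(·,b) → {0,2,3,5,8} and {6,9}.
The partition is now stable with 3 blocks: {0,2,3,5,8} | {1,4} | {6,9}.

3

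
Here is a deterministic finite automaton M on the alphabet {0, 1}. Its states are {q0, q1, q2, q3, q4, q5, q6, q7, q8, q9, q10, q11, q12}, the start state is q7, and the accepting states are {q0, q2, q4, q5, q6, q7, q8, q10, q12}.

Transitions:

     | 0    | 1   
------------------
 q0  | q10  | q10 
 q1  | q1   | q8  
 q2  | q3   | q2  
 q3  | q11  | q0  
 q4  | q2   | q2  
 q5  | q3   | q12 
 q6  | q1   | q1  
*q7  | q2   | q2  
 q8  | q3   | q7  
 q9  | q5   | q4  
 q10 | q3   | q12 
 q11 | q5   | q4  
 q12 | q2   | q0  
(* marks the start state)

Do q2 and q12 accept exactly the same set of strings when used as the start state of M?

States {q1,q6,q8,q9} cannot be reached from the start state, so discard them.
Initial partition by acceptance: {q0,q2,q4,q5,q7,q10,q12} | {q3,q11}.
Refine {q0,q2,q4,q5,q7,q10,q12} on symbol 0: members go to different blocks, giving {q0,q4,q7,q12} and {q2,q5,q10}.
On input 1, block {q0,q4,q7,q12} splits into {q0,q4,q7} and {q12}.
Refine {q3,q11} on symbol 0: members go to different blocks, giving {q3} and {q11}.
Split {q2,q5,q10} by δ(·,1) → {q5,q10} and {q2}.
On input 0, block {q0,q4,q7} splits into {q4,q7} and {q0}.
The partition is now stable with 7 blocks: {q4,q7} | {q3} | {q5,q10} | {q12} | {q11} | {q2} | {q0}.
q2 and q12 end up in different blocks, so they are distinguishable. For instance, the string '0' is accepted from only q12.

No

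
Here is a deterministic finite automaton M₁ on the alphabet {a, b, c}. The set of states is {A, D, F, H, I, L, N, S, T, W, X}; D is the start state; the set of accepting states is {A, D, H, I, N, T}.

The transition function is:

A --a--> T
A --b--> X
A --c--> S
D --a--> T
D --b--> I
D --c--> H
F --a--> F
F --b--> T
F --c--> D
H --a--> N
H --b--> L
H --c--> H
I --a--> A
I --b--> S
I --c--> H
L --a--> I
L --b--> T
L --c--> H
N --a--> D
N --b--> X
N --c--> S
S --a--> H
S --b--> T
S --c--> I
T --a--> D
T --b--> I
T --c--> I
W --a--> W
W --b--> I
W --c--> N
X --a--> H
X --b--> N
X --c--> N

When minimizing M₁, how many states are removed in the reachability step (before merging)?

No path from D leads to F, W; the other 9 states are all reachable.

2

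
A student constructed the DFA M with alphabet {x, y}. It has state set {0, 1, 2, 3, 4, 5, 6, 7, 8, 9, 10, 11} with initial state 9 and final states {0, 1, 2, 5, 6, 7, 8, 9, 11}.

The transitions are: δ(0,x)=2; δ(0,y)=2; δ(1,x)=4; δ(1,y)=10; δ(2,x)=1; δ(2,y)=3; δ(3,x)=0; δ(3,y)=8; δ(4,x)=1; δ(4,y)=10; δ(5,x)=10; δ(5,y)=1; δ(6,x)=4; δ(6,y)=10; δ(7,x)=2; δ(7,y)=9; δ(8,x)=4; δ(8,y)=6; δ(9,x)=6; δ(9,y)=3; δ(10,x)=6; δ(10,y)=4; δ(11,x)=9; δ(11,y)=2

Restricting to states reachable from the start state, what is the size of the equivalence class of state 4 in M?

States {5,7,11} cannot be reached from the start state, so discard them.
P0 = {0,1,2,6,8,9} | {3,4,10}.
On input x, block {0,1,2,6,8,9} splits into {0,2,9} and {1,6,8}.
On input x, block {0,2,9} splits into {2,9} and {0}.
Split {3,4,10} by δ(·,x) → {4,10} and {3}.
On input y, block {1,6,8} splits into {1,6} and {8}.
No further refinement is possible. Final partition (6 blocks): {2,9} | {4,10} | {1,6} | {0} | {3} | {8}.
The equivalence class containing 4 is {4,10}, of size 2.

2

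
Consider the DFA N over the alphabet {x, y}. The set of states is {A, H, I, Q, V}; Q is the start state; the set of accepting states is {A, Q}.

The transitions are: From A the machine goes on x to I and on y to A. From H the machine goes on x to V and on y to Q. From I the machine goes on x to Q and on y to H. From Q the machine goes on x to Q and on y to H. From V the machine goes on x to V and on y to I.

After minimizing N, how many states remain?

4

States {A} cannot be reached from the start state, so discard them.
Start with accepting vs non-accepting: {Q} | {H,I,V}.
On input x, block {H,I,V} splits into {H,V} and {I}.
On input y, block {H,V} splits into {H} and {V}.
No further refinement is possible. Final partition (4 blocks): {Q} | {H} | {I} | {V}.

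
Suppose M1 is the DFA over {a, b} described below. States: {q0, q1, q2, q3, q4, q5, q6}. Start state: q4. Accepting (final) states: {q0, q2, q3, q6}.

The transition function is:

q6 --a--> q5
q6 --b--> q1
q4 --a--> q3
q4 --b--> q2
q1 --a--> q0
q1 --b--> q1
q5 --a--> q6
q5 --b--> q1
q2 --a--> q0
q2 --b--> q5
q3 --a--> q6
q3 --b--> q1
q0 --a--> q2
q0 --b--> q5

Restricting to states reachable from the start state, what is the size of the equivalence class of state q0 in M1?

All states are reachable from the start state.
Start with accepting vs non-accepting: {q0,q2,q3,q6} | {q1,q4,q5}.
Split {q0,q2,q3,q6} by δ(·,a) → {q0,q2,q3} and {q6}.
On input a, block {q0,q2,q3} splits into {q0,q2} and {q3}.
Refine {q1,q4,q5} on symbol a: members go to different blocks, giving {q1} and {q4} and {q5}.
The partition is now stable with 6 blocks: {q0,q2} | {q1} | {q6} | {q3} | {q4} | {q5}.
The equivalence class containing q0 is {q0,q2}, of size 2.

2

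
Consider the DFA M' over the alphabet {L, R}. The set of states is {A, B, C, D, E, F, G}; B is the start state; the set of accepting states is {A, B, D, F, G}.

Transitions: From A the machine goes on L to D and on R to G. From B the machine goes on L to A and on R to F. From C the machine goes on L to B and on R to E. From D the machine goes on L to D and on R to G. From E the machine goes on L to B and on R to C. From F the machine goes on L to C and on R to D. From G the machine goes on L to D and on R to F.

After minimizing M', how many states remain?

Every state is reachable, so we keep all 7.
Start with accepting vs non-accepting: {A,B,D,F,G} | {C,E}.
On input L, block {A,B,D,F,G} splits into {A,B,D,G} and {F}.
On input R, block {A,B,D,G} splits into {A,D} and {B,G}.
Stable partition: {A,D} | {C,E} | {F} | {B,G} — 4 equivalence classes.

4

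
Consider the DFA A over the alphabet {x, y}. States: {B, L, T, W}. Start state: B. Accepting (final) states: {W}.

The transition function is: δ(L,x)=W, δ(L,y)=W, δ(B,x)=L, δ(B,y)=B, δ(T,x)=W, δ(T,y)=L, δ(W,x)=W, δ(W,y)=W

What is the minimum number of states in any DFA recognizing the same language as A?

States {T} cannot be reached from the start state, so discard them.
Start with accepting vs non-accepting: {W} | {B,L}.
On input x, block {B,L} splits into {L} and {B}.
The partition is now stable with 3 blocks: {W} | {L} | {B}.

3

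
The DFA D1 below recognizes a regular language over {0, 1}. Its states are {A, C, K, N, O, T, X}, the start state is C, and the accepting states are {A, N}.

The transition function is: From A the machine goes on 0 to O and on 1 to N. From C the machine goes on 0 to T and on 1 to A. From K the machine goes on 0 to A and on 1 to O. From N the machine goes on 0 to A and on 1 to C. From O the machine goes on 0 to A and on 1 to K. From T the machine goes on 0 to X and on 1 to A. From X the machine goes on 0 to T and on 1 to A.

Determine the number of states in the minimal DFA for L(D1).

4

All states are reachable from the start state.
Start with accepting vs non-accepting: {A,N} | {C,K,O,T,X}.
Refine {A,N} on symbol 0: members go to different blocks, giving {N} and {A}.
Split {C,K,O,T,X} by δ(·,0) → {C,T,X} and {K,O}.
The partition is now stable with 4 blocks: {N} | {C,T,X} | {A} | {K,O}.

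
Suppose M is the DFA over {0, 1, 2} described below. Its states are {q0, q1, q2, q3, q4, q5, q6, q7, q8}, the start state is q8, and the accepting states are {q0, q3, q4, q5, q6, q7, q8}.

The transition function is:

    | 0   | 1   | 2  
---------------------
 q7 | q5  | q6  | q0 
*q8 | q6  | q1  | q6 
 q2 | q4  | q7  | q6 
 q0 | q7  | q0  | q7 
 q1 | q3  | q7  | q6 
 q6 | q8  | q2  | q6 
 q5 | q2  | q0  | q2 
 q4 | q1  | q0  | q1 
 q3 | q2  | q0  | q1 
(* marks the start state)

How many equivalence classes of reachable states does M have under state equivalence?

5

Every state is reachable, so we keep all 9.
Start with accepting vs non-accepting: {q0,q3,q4,q5,q6,q7,q8} | {q1,q2}.
On input 0, block {q0,q3,q4,q5,q6,q7,q8} splits into {q0,q6,q7,q8} and {q3,q4,q5}.
Split {q0,q6,q7,q8} by δ(·,0) → {q0,q6,q8} and {q7}.
On input 0, block {q0,q6,q8} splits into {q6,q8} and {q0}.
The partition is now stable with 5 blocks: {q6,q8} | {q1,q2} | {q3,q4,q5} | {q7} | {q0}.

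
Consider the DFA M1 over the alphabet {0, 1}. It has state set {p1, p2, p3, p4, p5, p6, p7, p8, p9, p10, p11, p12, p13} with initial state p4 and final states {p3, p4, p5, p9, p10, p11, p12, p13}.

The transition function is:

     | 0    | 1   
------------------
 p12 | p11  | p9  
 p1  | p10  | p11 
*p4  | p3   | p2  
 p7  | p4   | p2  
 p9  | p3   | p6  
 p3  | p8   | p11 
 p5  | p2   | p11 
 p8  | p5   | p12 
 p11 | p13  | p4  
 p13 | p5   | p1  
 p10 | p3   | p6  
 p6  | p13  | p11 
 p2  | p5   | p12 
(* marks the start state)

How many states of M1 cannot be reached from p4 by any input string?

BFS from p4 reaches {p1, p2, p3, p4, p5, p6, p8, p9, p10, p11, p12, p13}; the 1 state(s) p7 are never visited.

1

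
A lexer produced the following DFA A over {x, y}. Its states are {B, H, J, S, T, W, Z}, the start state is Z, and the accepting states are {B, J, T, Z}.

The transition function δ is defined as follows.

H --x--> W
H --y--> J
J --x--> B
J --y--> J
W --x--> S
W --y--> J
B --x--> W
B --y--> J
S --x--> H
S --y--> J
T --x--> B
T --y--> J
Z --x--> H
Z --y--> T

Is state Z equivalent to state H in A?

Every state is reachable, so we keep all 7.
Initial partition by acceptance: {B,J,T,Z} | {H,S,W}.
Refine {B,J,T,Z} on symbol x: members go to different blocks, giving {J,T} and {B,Z}.
The partition is now stable with 3 blocks: {J,T} | {H,S,W} | {B,Z}.
Z and H end up in different blocks, so they are distinguishable. For instance, the string 'ε' is accepted from only Z.

No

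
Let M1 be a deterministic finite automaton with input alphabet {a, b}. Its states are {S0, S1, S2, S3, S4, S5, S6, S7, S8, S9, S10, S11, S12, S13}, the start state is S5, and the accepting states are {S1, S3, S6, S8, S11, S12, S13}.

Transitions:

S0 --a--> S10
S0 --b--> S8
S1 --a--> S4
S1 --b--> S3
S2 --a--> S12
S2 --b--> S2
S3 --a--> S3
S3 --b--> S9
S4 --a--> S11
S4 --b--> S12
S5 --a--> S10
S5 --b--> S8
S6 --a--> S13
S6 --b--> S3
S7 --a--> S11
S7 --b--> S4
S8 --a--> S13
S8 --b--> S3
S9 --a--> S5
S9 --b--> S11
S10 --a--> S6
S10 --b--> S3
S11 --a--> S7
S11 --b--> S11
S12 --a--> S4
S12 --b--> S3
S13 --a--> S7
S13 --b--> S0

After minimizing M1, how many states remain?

States {S1,S2} cannot be reached from the start state, so discard them.
P0 = {S3,S6,S8,S11,S12,S13} | {S0,S4,S5,S7,S9,S10}.
On input a, block {S3,S6,S8,S11,S12,S13} splits into {S3,S6,S8} and {S11,S12,S13}.
Refine {S3,S6,S8} on symbol a: members go to different blocks, giving {S6,S8} and {S3}.
Split {S0,S4,S5,S7,S9,S10} by δ(·,a) → {S0,S5,S9} and {S4,S7} and {S10}.
Refine {S0,S5,S9} on symbol a: members go to different blocks, giving {S0,S5} and {S9}.
Refine {S11,S12,S13} on symbol b: members go to different blocks, giving {S11} and {S12} and {S13}.
On input b, block {S4,S7} splits into {S4} and {S7}.
Stable partition: {S6,S8} | {S0,S5} | {S11} | {S3} | {S4} | {S10} | {S9} | {S12} | {S13} | {S7} — 10 equivalence classes.

10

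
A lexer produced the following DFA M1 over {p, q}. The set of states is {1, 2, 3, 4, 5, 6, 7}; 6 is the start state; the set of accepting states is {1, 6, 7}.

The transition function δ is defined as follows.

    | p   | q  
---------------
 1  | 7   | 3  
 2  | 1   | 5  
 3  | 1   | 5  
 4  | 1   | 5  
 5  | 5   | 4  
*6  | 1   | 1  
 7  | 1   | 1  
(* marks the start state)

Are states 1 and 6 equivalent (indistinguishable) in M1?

No

First remove the unreachable states {2}; 6 states remain.
Start with accepting vs non-accepting: {1,6,7} | {3,4,5}.
On input q, block {1,6,7} splits into {6,7} and {1}.
On input p, block {3,4,5} splits into {3,4} and {5}.
No further refinement is possible. Final partition (4 blocks): {6,7} | {3,4} | {1} | {5}.
1 and 6 end up in different blocks, so they are distinguishable. For instance, the string 'q' is accepted from only 6.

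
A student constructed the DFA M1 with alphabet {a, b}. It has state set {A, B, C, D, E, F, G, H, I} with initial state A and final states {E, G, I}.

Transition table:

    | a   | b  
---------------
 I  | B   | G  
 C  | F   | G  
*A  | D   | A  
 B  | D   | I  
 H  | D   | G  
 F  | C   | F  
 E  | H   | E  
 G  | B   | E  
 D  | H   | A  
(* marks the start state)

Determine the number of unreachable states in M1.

Starting at A and following transitions, the reachable set is {A, B, D, E, G, H, I}. That leaves C, F unreachable — 2 in total.

2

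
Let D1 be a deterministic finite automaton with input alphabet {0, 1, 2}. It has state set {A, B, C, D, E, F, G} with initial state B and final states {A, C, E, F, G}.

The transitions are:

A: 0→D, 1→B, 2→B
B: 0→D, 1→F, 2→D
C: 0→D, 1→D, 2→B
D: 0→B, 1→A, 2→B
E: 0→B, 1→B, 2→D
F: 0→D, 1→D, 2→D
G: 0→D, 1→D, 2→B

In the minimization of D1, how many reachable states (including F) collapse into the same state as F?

Reachable states from the start: {A,B,D,F}. Unreachable: {C,E,G} — drop them.
Initial partition by acceptance: {A,F} | {B,D}.
No further refinement is possible. Final partition (2 blocks): {A,F} | {B,D}.
State F belongs to the block {A,F}, which has 2 states.

2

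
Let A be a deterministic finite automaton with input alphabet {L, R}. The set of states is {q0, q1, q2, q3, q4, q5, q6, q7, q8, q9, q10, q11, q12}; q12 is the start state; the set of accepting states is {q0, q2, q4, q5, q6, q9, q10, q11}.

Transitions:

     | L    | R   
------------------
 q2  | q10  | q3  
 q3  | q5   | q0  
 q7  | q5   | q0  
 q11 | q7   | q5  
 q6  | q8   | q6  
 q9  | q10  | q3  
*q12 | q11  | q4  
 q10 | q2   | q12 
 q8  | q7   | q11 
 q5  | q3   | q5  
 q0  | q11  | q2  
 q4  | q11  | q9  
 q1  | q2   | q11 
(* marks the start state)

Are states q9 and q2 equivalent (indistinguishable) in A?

Yes

Reachable states from the start: {q0,q2,q3,q4,q5,q7,q9,q10,q11,q12}. Unreachable: {q1,q6,q8} — drop them.
Start with accepting vs non-accepting: {q0,q2,q4,q5,q9,q10,q11} | {q3,q7,q12}.
Refine {q0,q2,q4,q5,q9,q10,q11} on symbol L: members go to different blocks, giving {q0,q2,q4,q9,q10} and {q5,q11}.
On input L, block {q0,q2,q4,q9,q10} splits into {q2,q9,q10} and {q0,q4}.
The partition is now stable with 4 blocks: {q2,q9,q10} | {q3,q7,q12} | {q5,q11} | {q0,q4}.
q9 and q2 lie in the same block of the stable partition, so they are equivalent — no string distinguishes them.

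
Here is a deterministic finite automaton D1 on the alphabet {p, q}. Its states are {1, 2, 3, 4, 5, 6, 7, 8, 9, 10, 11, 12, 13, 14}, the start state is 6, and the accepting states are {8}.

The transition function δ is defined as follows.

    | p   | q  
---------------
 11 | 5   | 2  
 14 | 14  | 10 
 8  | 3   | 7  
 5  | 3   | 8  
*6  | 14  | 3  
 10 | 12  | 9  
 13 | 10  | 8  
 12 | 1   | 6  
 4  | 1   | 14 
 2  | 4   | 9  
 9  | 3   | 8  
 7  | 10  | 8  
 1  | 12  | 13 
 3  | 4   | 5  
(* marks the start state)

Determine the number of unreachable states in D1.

2

BFS from 6 reaches {1, 3, 4, 5, 6, 7, 8, 9, 10, 12, 13, 14}; the 2 state(s) 2, 11 are never visited.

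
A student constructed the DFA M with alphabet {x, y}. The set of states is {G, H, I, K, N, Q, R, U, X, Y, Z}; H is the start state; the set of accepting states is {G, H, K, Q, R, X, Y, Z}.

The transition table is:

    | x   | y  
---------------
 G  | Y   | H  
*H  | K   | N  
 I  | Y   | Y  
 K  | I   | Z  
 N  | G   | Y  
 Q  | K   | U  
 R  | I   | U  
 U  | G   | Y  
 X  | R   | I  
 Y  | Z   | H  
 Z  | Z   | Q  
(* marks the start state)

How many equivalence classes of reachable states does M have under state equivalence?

Reachable states from the start: {G,H,I,K,N,Q,U,Y,Z}. Unreachable: {R,X} — drop them.
Start with accepting vs non-accepting: {G,H,K,Q,Y,Z} | {I,N,U}.
Refine {G,H,K,Q,Y,Z} on symbol x: members go to different blocks, giving {G,H,Q,Y,Z} and {K}.
On input x, block {G,H,Q,Y,Z} splits into {G,Y,Z} and {H,Q}.
Stable partition: {G,Y,Z} | {I,N,U} | {K} | {H,Q} — 4 equivalence classes.

4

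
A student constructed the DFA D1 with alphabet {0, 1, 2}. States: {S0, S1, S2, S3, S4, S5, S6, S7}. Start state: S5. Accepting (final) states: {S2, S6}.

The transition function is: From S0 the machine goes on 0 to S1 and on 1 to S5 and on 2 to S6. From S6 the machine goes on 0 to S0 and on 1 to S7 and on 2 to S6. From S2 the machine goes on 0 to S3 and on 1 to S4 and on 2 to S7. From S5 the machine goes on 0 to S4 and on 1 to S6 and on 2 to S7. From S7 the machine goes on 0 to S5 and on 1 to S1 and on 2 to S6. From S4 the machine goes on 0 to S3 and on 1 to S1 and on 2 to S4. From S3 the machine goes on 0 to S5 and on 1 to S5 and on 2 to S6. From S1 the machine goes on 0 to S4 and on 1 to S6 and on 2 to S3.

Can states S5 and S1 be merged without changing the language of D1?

Yes

First remove the unreachable states {S2}; 7 states remain.
Start with accepting vs non-accepting: {S6} | {S0,S1,S3,S4,S5,S7}.
Refine {S0,S1,S3,S4,S5,S7} on symbol 1: members go to different blocks, giving {S0,S3,S4,S7} and {S1,S5}.
Split {S0,S3,S4,S7} by δ(·,0) → {S0,S3,S7} and {S4}.
The partition is now stable with 4 blocks: {S6} | {S0,S3,S7} | {S1,S5} | {S4}.
S5 and S1 lie in the same block of the stable partition, so they are equivalent — no string distinguishes them.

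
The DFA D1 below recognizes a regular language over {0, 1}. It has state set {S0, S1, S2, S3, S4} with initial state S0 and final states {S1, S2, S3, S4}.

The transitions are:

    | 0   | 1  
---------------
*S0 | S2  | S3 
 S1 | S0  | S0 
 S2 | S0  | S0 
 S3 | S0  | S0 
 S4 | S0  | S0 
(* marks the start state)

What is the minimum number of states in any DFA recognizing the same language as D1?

2

First remove the unreachable states {S1,S4}; 3 states remain.
P0 = {S2,S3} | {S0}.
Stable partition: {S2,S3} | {S0} — 2 equivalence classes.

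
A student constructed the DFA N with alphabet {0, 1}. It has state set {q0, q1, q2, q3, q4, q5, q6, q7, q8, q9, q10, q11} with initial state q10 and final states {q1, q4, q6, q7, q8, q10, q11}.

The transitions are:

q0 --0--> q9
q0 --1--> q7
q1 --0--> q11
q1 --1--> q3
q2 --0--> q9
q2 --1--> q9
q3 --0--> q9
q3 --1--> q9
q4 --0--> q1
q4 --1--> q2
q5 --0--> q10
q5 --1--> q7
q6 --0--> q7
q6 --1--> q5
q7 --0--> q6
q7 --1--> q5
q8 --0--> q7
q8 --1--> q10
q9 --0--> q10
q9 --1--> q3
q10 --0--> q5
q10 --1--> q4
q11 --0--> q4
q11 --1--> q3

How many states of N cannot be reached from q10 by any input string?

2

BFS from q10 reaches {q1, q2, q3, q4, q5, q6, q7, q9, q10, q11}; the 2 state(s) q0, q8 are never visited.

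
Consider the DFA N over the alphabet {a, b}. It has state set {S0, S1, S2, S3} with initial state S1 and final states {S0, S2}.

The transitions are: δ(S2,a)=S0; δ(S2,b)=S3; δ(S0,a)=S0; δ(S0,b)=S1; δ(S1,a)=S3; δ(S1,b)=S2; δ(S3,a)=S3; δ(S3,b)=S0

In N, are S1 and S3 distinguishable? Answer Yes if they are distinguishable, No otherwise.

No

All states are reachable from the start state.
P0 = {S0,S2} | {S1,S3}.
The partition is now stable with 2 blocks: {S0,S2} | {S1,S3}.
S1 and S3 lie in the same block of the stable partition, so they are equivalent — no string distinguishes them.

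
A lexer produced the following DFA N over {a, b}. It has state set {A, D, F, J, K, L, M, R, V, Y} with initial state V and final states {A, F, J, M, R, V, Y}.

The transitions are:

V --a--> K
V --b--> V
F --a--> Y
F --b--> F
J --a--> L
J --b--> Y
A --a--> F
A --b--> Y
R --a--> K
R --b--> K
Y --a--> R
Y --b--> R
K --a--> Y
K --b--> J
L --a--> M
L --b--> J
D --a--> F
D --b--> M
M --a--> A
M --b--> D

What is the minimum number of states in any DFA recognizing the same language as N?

10

All states are reachable from the start state.
Start with accepting vs non-accepting: {A,F,J,M,R,V,Y} | {D,K,L}.
On input a, block {A,F,J,M,R,V,Y} splits into {A,F,M,Y} and {J,R,V}.
On input a, block {A,F,M,Y} splits into {A,F,M} and {Y}.
On input a, block {A,F,M} splits into {A,M} and {F}.
Split {A,M} by δ(·,a) → {A} and {M}.
Refine {D,K,L} on symbol a: members go to different blocks, giving {K} and {D} and {L}.
Split {J,R,V} by δ(·,a) → {R,V} and {J}.
Split {R,V} by δ(·,b) → {V} and {R}.
The partition is now stable with 10 blocks: {A} | {K} | {V} | {Y} | {F} | {M} | {D} | {L} | {J} | {R}.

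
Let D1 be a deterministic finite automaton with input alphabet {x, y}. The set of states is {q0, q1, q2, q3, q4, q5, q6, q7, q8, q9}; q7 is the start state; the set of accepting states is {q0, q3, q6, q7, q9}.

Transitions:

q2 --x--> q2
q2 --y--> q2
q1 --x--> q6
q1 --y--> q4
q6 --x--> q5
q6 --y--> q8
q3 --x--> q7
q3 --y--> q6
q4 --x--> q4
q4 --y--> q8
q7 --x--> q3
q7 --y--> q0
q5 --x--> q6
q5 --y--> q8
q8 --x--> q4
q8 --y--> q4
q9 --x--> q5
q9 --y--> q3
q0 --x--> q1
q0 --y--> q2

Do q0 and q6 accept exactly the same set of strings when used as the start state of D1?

Yes

Reachable states from the start: {q0,q1,q2,q3,q4,q5,q6,q7,q8}. Unreachable: {q9} — drop them.
Initial partition by acceptance: {q0,q3,q6,q7} | {q1,q2,q4,q5,q8}.
On input x, block {q0,q3,q6,q7} splits into {q0,q6} and {q3,q7}.
Split {q1,q2,q4,q5,q8} by δ(·,x) → {q2,q4,q8} and {q1,q5}.
Stable partition: {q0,q6} | {q2,q4,q8} | {q3,q7} | {q1,q5} — 4 equivalence classes.
q0 and q6 lie in the same block of the stable partition, so they are equivalent — no string distinguishes them.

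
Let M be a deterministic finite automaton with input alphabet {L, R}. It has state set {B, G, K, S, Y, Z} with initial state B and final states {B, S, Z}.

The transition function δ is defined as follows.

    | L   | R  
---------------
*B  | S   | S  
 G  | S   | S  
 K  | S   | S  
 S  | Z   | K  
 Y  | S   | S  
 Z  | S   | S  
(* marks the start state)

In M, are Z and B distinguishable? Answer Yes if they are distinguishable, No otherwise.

No

First remove the unreachable states {G,Y}; 4 states remain.
Start with accepting vs non-accepting: {B,S,Z} | {K}.
Refine {B,S,Z} on symbol R: members go to different blocks, giving {B,Z} and {S}.
The partition is now stable with 3 blocks: {B,Z} | {K} | {S}.
Z and B lie in the same block of the stable partition, so they are equivalent — no string distinguishes them.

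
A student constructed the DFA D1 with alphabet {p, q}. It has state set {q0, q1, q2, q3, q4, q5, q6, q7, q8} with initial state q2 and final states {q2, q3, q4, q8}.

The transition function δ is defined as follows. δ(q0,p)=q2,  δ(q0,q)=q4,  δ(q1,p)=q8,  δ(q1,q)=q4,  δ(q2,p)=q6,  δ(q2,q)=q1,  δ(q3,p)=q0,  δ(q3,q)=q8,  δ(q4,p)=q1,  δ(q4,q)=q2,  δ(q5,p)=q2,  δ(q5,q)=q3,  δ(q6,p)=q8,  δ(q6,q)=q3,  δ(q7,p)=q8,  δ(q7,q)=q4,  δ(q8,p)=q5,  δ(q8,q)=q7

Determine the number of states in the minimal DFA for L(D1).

3

P0 = {q2,q3,q4,q8} | {q0,q1,q5,q6,q7}.
Refine {q2,q3,q4,q8} on symbol q: members go to different blocks, giving {q2,q8} and {q3,q4}.
The partition is now stable with 3 blocks: {q2,q8} | {q0,q1,q5,q6,q7} | {q3,q4}.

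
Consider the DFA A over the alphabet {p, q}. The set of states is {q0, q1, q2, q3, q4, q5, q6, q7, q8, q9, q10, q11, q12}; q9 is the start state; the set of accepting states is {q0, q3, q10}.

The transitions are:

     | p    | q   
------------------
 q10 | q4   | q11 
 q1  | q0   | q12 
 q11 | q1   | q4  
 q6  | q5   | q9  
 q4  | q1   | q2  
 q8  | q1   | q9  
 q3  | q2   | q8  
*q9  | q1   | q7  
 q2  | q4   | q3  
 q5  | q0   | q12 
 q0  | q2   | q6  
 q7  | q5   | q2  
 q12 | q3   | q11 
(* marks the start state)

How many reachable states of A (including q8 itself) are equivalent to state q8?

2

States {q10} cannot be reached from the start state, so discard them.
P0 = {q0,q3} | {q1,q2,q4,q5,q6,q7,q8,q9,q11,q12}.
On input p, block {q1,q2,q4,q5,q6,q7,q8,q9,q11,q12} splits into {q2,q4,q6,q7,q8,q9,q11} and {q1,q5,q12}.
Split {q2,q4,q6,q7,q8,q9,q11} by δ(·,p) → {q4,q6,q7,q8,q9,q11} and {q2}.
On input q, block {q4,q6,q7,q8,q9,q11} splits into {q6,q8,q9,q11} and {q4,q7}.
Refine {q6,q8,q9,q11} on symbol q: members go to different blocks, giving {q6,q8} and {q9,q11}.
On input q, block {q1,q5,q12} splits into {q1,q5} and {q12}.
No further refinement is possible. Final partition (7 blocks): {q0,q3} | {q6,q8} | {q1,q5} | {q2} | {q4,q7} | {q9,q11} | {q12}.
The equivalence class containing q8 is {q6,q8}, of size 2.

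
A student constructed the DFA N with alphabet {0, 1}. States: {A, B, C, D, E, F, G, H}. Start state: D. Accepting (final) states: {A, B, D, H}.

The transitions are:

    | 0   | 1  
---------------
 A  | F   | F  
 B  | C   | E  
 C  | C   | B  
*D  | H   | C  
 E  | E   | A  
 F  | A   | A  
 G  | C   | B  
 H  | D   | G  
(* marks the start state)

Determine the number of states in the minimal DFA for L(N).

All states are reachable from the start state.
Start with accepting vs non-accepting: {A,B,D,H} | {C,E,F,G}.
Refine {A,B,D,H} on symbol 0: members go to different blocks, giving {A,B} and {D,H}.
Refine {C,E,F,G} on symbol 0: members go to different blocks, giving {C,E,G} and {F}.
On input 0, block {A,B} splits into {A} and {B}.
On input 1, block {C,E,G} splits into {C,G} and {E}.
No further refinement is possible. Final partition (6 blocks): {A} | {C,G} | {D,H} | {F} | {B} | {E}.

6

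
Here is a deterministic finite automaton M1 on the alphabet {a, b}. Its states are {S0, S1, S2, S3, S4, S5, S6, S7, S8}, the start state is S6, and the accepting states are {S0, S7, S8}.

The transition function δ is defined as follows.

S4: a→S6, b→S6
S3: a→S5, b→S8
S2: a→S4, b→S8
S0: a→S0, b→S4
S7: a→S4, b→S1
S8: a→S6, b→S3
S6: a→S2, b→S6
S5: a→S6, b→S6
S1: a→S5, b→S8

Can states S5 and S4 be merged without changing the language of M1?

First remove the unreachable states {S0,S1,S7}; 6 states remain.
P0 = {S8} | {S2,S3,S4,S5,S6}.
Refine {S2,S3,S4,S5,S6} on symbol b: members go to different blocks, giving {S4,S5,S6} and {S2,S3}.
On input a, block {S4,S5,S6} splits into {S4,S5} and {S6}.
The partition is now stable with 4 blocks: {S8} | {S4,S5} | {S2,S3} | {S6}.
S5 and S4 lie in the same block of the stable partition, so they are equivalent — no string distinguishes them.

Yes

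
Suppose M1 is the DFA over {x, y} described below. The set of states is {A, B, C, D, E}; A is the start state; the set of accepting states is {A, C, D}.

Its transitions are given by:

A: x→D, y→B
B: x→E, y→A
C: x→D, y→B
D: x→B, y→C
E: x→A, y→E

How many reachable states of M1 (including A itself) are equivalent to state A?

2

Initial partition by acceptance: {A,C,D} | {B,E}.
Refine {A,C,D} on symbol x: members go to different blocks, giving {A,C} and {D}.
On input x, block {B,E} splits into {B} and {E}.
The partition is now stable with 4 blocks: {A,C} | {B} | {D} | {E}.
State A belongs to the block {A,C}, which has 2 states.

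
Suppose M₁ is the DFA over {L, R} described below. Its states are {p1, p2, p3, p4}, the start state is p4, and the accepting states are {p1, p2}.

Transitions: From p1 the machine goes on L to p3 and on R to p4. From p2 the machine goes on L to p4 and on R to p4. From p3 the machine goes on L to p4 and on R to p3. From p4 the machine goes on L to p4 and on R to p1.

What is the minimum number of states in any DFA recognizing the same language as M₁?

3

States {p2} cannot be reached from the start state, so discard them.
Start with accepting vs non-accepting: {p1} | {p3,p4}.
Refine {p3,p4} on symbol R: members go to different blocks, giving {p3} and {p4}.
Stable partition: {p1} | {p3} | {p4} — 3 equivalence classes.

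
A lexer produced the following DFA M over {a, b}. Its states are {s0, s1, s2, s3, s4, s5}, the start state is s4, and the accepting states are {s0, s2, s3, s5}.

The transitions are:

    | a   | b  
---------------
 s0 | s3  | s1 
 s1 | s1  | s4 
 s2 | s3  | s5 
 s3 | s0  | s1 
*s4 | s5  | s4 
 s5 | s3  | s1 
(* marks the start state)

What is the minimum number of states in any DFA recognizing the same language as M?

Reachable states from the start: {s0,s1,s3,s4,s5}. Unreachable: {s2} — drop them.
P0 = {s0,s3,s5} | {s1,s4}.
Refine {s1,s4} on symbol a: members go to different blocks, giving {s1} and {s4}.
The partition is now stable with 3 blocks: {s0,s3,s5} | {s1} | {s4}.

3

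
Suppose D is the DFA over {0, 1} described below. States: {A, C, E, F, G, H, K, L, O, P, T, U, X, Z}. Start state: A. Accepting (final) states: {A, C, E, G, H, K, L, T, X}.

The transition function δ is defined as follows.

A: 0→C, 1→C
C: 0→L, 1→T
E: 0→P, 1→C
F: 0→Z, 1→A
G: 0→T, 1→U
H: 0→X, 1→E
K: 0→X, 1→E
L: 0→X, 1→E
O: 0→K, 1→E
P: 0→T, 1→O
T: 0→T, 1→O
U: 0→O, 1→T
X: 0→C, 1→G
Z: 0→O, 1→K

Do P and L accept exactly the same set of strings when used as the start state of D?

No

Reachable states from the start: {A,C,E,G,K,L,O,P,T,U,X}. Unreachable: {F,H,Z} — drop them.
Initial partition by acceptance: {A,C,E,G,K,L,T,X} | {O,P,U}.
Refine {A,C,E,G,K,L,T,X} on symbol 0: members go to different blocks, giving {A,C,G,K,L,T,X} and {E}.
Refine {A,C,G,K,L,T,X} on symbol 1: members go to different blocks, giving {A,C,X} and {G,T} and {K,L}.
Refine {A,C,X} on symbol 0: members go to different blocks, giving {A,X} and {C}.
Refine {A,X} on symbol 1: members go to different blocks, giving {A} and {X}.
On input 0, block {O,P,U} splits into {P} and {U} and {O}.
On input 1, block {G,T} splits into {T} and {G}.
The partition is now stable with 10 blocks: {A} | {P} | {E} | {T} | {K,L} | {C} | {X} | {U} | {O} | {G}.
P and L end up in different blocks, so they are distinguishable. For instance, the string 'ε' is accepted from only L.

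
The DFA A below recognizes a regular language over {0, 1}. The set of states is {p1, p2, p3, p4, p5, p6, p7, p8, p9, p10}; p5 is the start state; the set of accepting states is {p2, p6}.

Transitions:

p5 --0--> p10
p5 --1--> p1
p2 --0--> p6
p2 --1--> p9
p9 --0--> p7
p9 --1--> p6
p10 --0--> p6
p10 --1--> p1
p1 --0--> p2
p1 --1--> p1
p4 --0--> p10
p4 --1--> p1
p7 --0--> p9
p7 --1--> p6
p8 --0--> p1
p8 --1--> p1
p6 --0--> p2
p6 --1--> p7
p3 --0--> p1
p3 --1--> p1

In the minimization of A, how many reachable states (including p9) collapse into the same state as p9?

2

States {p3,p4,p8} cannot be reached from the start state, so discard them.
P0 = {p2,p6} | {p1,p5,p7,p9,p10}.
Split {p1,p5,p7,p9,p10} by δ(·,0) → {p5,p7,p9} and {p1,p10}.
Refine {p5,p7,p9} on symbol 0: members go to different blocks, giving {p7,p9} and {p5}.
The partition is now stable with 4 blocks: {p2,p6} | {p7,p9} | {p1,p10} | {p5}.
State p9 belongs to the block {p7,p9}, which has 2 states.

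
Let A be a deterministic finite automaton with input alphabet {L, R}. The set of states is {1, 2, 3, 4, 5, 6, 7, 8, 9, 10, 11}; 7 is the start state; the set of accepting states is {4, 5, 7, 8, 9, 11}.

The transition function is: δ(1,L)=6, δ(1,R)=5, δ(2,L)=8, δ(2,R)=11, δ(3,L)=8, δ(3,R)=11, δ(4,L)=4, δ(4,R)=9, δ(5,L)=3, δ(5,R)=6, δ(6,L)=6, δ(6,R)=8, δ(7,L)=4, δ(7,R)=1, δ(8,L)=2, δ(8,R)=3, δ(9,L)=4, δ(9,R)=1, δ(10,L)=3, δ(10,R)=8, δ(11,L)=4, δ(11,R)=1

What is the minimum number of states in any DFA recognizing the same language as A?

7

First remove the unreachable states {10}; 10 states remain.
Start with accepting vs non-accepting: {4,5,7,8,9,11} | {1,2,3,6}.
Split {4,5,7,8,9,11} by δ(·,L) → {4,7,9,11} and {5,8}.
Split {4,7,9,11} by δ(·,R) → {7,9,11} and {4}.
Split {1,2,3,6} by δ(·,L) → {1,6} and {2,3}.
Split {5,8} by δ(·,R) → {5} and {8}.
Refine {1,6} on symbol R: members go to different blocks, giving {1} and {6}.
No further refinement is possible. Final partition (7 blocks): {7,9,11} | {1} | {5} | {4} | {2,3} | {8} | {6}.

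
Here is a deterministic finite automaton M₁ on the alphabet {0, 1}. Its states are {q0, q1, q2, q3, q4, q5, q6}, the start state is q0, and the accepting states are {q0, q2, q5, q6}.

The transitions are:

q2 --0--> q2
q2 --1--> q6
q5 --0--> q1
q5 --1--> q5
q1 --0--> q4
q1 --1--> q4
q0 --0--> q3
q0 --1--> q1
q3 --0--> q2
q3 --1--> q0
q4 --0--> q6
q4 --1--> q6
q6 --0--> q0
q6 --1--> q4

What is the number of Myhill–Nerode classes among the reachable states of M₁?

6

States {q5} cannot be reached from the start state, so discard them.
Initial partition by acceptance: {q0,q2,q6} | {q1,q3,q4}.
Split {q0,q2,q6} by δ(·,0) → {q2,q6} and {q0}.
Refine {q2,q6} on symbol 0: members go to different blocks, giving {q2} and {q6}.
Split {q1,q3,q4} by δ(·,0) → {q1} and {q3} and {q4}.
Stable partition: {q2} | {q1} | {q0} | {q6} | {q3} | {q4} — 6 equivalence classes.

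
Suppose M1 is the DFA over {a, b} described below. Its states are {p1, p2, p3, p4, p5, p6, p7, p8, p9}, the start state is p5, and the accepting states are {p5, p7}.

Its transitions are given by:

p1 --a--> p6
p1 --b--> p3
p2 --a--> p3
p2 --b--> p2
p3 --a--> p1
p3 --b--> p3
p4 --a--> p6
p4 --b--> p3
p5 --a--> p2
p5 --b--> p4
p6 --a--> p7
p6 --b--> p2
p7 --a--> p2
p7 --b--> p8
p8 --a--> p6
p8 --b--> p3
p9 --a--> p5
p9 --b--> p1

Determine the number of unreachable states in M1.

1

No path from p5 leads to p9; the other 8 states are all reachable.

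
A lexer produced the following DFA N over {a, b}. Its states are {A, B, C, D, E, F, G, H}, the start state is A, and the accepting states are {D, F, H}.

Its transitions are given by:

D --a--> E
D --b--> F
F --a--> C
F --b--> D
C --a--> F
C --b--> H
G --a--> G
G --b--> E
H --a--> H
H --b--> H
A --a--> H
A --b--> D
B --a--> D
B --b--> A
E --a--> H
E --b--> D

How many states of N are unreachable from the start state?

No path from A leads to B, G; the other 6 states are all reachable.

2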